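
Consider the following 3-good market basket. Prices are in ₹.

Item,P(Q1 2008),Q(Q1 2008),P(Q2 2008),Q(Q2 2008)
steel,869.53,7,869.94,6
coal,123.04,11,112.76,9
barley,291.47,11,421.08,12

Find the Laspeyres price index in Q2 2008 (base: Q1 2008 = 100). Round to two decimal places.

Laspeyres price index uses base-period quantities as weights.
ΣP(Q2 2008)·Q(Q1 2008) = 869.94×7 + 112.76×11 + 421.08×11 = 6089.58 + 1240.36 + 4631.88 = 11961.82
ΣP(Q1 2008)·Q(Q1 2008) = 869.53×7 + 123.04×11 + 291.47×11 = 6086.71 + 1353.44 + 3206.17 = 10646.32
Index = 11961.82 / 10646.32 × 100 = 112.3564

112.36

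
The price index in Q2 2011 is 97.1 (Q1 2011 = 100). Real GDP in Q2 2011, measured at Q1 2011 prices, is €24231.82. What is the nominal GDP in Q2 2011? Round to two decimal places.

23529.10

Nominal = Real × (Index/100) = 24231.82 × (97.1/100)
        = 24231.82 × 0.971 = 23529.0972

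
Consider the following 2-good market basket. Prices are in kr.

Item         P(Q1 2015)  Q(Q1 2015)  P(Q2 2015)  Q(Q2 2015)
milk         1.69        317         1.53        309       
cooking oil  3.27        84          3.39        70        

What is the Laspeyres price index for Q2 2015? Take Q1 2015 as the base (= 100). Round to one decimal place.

Laspeyres price index uses base-period quantities as weights.
ΣP(Q2 2015)·Q(Q1 2015) = 1.53×317 + 3.39×84 = 485.01 + 284.76 = 769.77
ΣP(Q1 2015)·Q(Q1 2015) = 1.69×317 + 3.27×84 = 535.73 + 274.68 = 810.41
Index = 769.77 / 810.41 × 100 = 94.9853

95.0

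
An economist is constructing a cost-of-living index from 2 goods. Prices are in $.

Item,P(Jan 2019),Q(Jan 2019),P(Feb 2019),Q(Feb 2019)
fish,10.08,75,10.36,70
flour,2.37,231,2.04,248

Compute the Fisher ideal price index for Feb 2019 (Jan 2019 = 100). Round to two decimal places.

Laspeyres component (base-period weights):
ΣP(Feb 2019)Q(Jan 2019) = 10.36×75 + 2.04×231 = 777 + 471.24 = 1248.24
ΣP(Jan 2019)Q(Jan 2019) = 10.08×75 + 2.37×231 = 756 + 547.47 = 1303.47
L = 1248.24 / 1303.47 × 100 = 95.7628
Paasche component (current-period weights):
ΣP(Feb 2019)Q(Feb 2019) = 10.36×70 + 2.04×248 = 725.2 + 505.92 = 1231.12
ΣP(Jan 2019)Q(Feb 2019) = 10.08×70 + 2.37×248 = 705.6 + 587.76 = 1293.36
P = 1231.12 / 1293.36 × 100 = 95.1877
Fisher = √(L × P) = √(95.7628 × 95.1877) = 95.4749

95.47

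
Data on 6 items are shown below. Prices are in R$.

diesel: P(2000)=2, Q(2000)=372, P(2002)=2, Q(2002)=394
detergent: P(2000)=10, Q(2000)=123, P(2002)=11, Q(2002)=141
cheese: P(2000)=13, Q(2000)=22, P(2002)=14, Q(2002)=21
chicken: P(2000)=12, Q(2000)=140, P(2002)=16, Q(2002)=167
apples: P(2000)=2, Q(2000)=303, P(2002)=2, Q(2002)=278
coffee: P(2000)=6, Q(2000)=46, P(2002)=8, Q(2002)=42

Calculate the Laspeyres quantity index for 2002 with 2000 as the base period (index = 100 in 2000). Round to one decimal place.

109.6

Laspeyres quantity index uses base-period prices as weights.
ΣP(2000)·Q(2002) = 2×394 + 10×141 + 13×21 + 12×167 + 2×278 + 6×42 = 788 + 1410 + 273 + 2004 + 556 + 252 = 5283
ΣP(2000)·Q(2000) = 2×372 + 10×123 + 13×22 + 12×140 + 2×303 + 6×46 = 744 + 1230 + 286 + 1680 + 606 + 276 = 4822
Index = 5283 / 4822 × 100 = 109.5603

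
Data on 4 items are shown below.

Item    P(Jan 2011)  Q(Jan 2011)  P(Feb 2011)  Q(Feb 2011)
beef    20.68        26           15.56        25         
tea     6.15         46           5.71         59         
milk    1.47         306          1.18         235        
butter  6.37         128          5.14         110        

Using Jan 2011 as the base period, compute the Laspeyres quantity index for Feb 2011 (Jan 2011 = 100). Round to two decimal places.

Laspeyres quantity index uses base-period prices as weights.
ΣP(Jan 2011)·Q(Feb 2011) = 20.68×25 + 6.15×59 + 1.47×235 + 6.37×110 = 517 + 362.85 + 345.45 + 700.7 = 1926
ΣP(Jan 2011)·Q(Jan 2011) = 20.68×26 + 6.15×46 + 1.47×306 + 6.37×128 = 537.68 + 282.9 + 449.82 + 815.36 = 2085.76
Index = 1926 / 2085.76 × 100 = 92.3404

92.34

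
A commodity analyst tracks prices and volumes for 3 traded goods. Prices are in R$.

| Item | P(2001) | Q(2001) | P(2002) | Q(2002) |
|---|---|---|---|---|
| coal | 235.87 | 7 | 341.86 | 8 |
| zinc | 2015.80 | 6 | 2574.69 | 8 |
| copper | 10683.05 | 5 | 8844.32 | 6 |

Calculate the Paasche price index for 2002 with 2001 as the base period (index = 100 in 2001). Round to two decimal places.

Paasche price index uses current-period quantities as weights.
ΣP(2002)·Q(2002) = 341.86×8 + 2574.69×8 + 8844.32×6 = 2734.88 + 20597.52 + 53065.92 = 76398.32
ΣP(2001)·Q(2002) = 235.87×8 + 2015.80×8 + 10683.05×6 = 1886.96 + 16126.4 + 64098.3 = 82111.66
Index = 76398.32 / 82111.66 × 100 = 93.0420

93.04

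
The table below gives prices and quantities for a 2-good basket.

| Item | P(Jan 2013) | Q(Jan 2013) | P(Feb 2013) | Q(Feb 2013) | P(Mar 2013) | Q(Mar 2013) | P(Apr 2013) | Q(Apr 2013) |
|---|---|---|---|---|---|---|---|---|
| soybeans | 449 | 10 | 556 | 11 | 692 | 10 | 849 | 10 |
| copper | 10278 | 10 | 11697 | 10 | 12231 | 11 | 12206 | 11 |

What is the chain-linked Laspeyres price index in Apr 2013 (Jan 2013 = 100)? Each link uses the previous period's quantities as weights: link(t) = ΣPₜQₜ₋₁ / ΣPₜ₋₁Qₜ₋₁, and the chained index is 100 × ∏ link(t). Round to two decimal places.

121.67

Link Jan 2013→Feb 2013:
ΣP(Feb 2013)Q(Jan 2013) = 556×10 + 11697×10 = 5560 + 116970 = 122530
ΣP(Jan 2013)Q(Jan 2013) = 449×10 + 10278×10 = 4490 + 102780 = 107270
link = 122530/107270 = 1.142258
Link Feb 2013→Mar 2013:
ΣP(Mar 2013)Q(Feb 2013) = 692×11 + 12231×10 = 7612 + 122310 = 129922
ΣP(Feb 2013)Q(Feb 2013) = 556×11 + 11697×10 = 6116 + 116970 = 123086
link = 129922/123086 = 1.055538
Link Mar 2013→Apr 2013:
ΣP(Apr 2013)Q(Mar 2013) = 849×10 + 12206×11 = 8490 + 134266 = 142756
ΣP(Mar 2013)Q(Mar 2013) = 692×10 + 12231×11 = 6920 + 134541 = 141461
link = 142756/141461 = 1.009154
Chained index = 100 × 1.142258 × 1.055538 × 1.009154 = 121.6735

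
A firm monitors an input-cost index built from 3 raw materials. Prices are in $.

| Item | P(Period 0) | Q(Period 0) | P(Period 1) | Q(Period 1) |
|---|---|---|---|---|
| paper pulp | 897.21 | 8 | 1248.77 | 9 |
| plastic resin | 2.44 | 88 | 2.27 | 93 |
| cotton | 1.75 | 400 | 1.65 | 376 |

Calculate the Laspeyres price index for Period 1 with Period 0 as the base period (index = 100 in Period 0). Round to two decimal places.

134.08

Laspeyres price index uses base-period quantities as weights.
ΣP(Period 1)·Q(Period 0) = 1248.77×8 + 2.27×88 + 1.65×400 = 9990.16 + 199.76 + 660 = 10849.92
ΣP(Period 0)·Q(Period 0) = 897.21×8 + 2.44×88 + 1.75×400 = 7177.68 + 214.72 + 700 = 8092.4
Index = 10849.92 / 8092.4 × 100 = 134.0754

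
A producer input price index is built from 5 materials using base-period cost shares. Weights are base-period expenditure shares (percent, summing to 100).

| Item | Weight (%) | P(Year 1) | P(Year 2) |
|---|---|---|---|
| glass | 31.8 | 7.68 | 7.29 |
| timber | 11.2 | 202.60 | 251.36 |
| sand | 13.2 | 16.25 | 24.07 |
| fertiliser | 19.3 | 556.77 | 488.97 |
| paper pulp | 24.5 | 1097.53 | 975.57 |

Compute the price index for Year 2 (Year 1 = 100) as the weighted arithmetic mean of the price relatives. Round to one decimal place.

glass: 31.8 × (7.29/7.68) = 31.8 × 0.949219 = 30.1852
timber: 11.2 × (251.36/202.60) = 11.2 × 1.240671 = 13.8955
sand: 13.2 × (24.07/16.25) = 13.2 × 1.481231 = 19.5522
fertiliser: 19.3 × (488.97/556.77) = 19.3 × 0.878226 = 16.9498
paper pulp: 24.5 × (975.57/1097.53) = 24.5 × 0.888878 = 21.7775
Index = Σ wᵢ·(p₁ᵢ/p₀ᵢ) = 30.1852 + 13.8955 + 19.5522 + 16.9498 + 21.7775 = 102.3602

102.4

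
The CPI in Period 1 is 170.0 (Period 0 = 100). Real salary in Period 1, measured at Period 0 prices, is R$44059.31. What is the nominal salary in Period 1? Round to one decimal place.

Nominal = Real × (Index/100) = 44059.31 × (170.0/100)
        = 44059.31 × 1.700 = 74900.8270

74900.8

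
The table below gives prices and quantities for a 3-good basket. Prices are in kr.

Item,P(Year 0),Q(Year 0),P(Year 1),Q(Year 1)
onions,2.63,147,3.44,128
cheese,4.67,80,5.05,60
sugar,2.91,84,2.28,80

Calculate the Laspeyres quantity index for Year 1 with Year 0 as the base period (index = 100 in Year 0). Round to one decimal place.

84.6

Laspeyres quantity index uses base-period prices as weights.
ΣP(Year 0)·Q(Year 1) = 2.63×128 + 4.67×60 + 2.91×80 = 336.64 + 280.2 + 232.8 = 849.64
ΣP(Year 0)·Q(Year 0) = 2.63×147 + 4.67×80 + 2.91×84 = 386.61 + 373.6 + 244.44 = 1004.65
Index = 849.64 / 1004.65 × 100 = 84.5707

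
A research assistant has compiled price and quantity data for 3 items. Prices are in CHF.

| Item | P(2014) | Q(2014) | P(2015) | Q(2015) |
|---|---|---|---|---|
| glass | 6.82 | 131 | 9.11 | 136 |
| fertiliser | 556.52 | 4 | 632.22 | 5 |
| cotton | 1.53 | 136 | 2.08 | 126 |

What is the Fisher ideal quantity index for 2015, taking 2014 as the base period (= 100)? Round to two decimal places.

116.85

Laspeyres component (base-period weights):
ΣP(2014)Q(2015) = 6.82×136 + 556.52×5 + 1.53×126 = 927.52 + 2782.6 + 192.78 = 3902.9
ΣP(2014)Q(2014) = 6.82×131 + 556.52×4 + 1.53×136 = 893.42 + 2226.08 + 208.08 = 3327.58
L = 3902.9 / 3327.58 × 100 = 117.2894
Paasche component (current-period weights):
ΣP(2015)Q(2015) = 9.11×136 + 632.22×5 + 2.08×126 = 1238.96 + 3161.1 + 262.08 = 4662.14
ΣP(2015)Q(2014) = 9.11×131 + 632.22×4 + 2.08×136 = 1193.41 + 2528.88 + 282.88 = 4005.17
P = 4662.14 / 4005.17 × 100 = 116.4030
Fisher = √(L × P) = √(117.2894 × 116.4030) = 116.8454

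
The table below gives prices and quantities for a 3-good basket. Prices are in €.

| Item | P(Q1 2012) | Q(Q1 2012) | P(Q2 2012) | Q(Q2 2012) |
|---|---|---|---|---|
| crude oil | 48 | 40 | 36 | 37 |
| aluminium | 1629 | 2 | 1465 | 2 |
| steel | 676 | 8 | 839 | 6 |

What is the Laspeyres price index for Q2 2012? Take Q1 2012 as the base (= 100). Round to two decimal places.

Laspeyres price index uses base-period quantities as weights.
ΣP(Q2 2012)·Q(Q1 2012) = 36×40 + 1465×2 + 839×8 = 1440 + 2930 + 6712 = 11082
ΣP(Q1 2012)·Q(Q1 2012) = 48×40 + 1629×2 + 676×8 = 1920 + 3258 + 5408 = 10586
Index = 11082 / 10586 × 100 = 104.6854

104.69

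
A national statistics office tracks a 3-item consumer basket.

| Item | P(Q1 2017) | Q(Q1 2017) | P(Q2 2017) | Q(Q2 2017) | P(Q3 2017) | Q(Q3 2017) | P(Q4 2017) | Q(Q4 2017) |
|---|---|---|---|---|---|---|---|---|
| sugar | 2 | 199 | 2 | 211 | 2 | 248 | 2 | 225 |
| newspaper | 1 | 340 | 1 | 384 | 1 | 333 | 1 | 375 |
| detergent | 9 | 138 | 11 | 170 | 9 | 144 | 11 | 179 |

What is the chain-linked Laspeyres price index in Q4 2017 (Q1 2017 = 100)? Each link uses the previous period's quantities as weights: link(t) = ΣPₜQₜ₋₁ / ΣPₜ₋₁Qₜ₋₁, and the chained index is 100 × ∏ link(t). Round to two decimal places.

Link Q1 2017→Q2 2017:
ΣP(Q2 2017)Q(Q1 2017) = 2×199 + 1×340 + 11×138 = 398 + 340 + 1518 = 2256
ΣP(Q1 2017)Q(Q1 2017) = 2×199 + 1×340 + 9×138 = 398 + 340 + 1242 = 1980
link = 2256/1980 = 1.139394
Link Q2 2017→Q3 2017:
ΣP(Q3 2017)Q(Q2 2017) = 2×211 + 1×384 + 9×170 = 422 + 384 + 1530 = 2336
ΣP(Q2 2017)Q(Q2 2017) = 2×211 + 1×384 + 11×170 = 422 + 384 + 1870 = 2676
link = 2336/2676 = 0.872945
Link Q3 2017→Q4 2017:
ΣP(Q4 2017)Q(Q3 2017) = 2×248 + 1×333 + 11×144 = 496 + 333 + 1584 = 2413
ΣP(Q3 2017)Q(Q3 2017) = 2×248 + 1×333 + 9×144 = 496 + 333 + 1296 = 2125
link = 2413/2125 = 1.135529
Chained index = 100 × 1.139394 × 0.872945 × 1.135529 = 112.9429

112.94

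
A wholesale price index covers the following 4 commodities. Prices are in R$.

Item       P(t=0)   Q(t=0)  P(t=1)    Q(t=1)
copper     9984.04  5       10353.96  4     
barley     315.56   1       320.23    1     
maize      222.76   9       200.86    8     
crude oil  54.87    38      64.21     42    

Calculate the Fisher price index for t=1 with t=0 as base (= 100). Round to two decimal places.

103.77

Laspeyres component (base-period weights):
ΣP(t=1)Q(t=0) = 10353.96×5 + 320.23×1 + 200.86×9 + 64.21×38 = 51769.8 + 320.23 + 1807.74 + 2439.98 = 56337.75
ΣP(t=0)Q(t=0) = 9984.04×5 + 315.56×1 + 222.76×9 + 54.87×38 = 49920.2 + 315.56 + 2004.84 + 2085.06 = 54325.66
L = 56337.75 / 54325.66 × 100 = 103.7038
Paasche component (current-period weights):
ΣP(t=1)Q(t=1) = 10353.96×4 + 320.23×1 + 200.86×8 + 64.21×42 = 41415.84 + 320.23 + 1606.88 + 2696.82 = 46039.77
ΣP(t=0)Q(t=1) = 9984.04×4 + 315.56×1 + 222.76×8 + 54.87×42 = 39936.16 + 315.56 + 1782.08 + 2304.54 = 44338.34
P = 46039.77 / 44338.34 × 100 = 103.8374
Fisher = √(L × P) = √(103.7038 × 103.8374) = 103.7705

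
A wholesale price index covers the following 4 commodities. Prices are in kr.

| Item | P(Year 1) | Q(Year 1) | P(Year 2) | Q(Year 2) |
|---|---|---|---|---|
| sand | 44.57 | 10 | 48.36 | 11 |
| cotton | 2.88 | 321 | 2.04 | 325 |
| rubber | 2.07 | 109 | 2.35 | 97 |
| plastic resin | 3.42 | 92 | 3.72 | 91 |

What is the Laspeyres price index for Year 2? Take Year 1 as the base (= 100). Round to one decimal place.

90.9

Laspeyres price index uses base-period quantities as weights.
ΣP(Year 2)·Q(Year 1) = 48.36×10 + 2.04×321 + 2.35×109 + 3.72×92 = 483.6 + 654.84 + 256.15 + 342.24 = 1736.83
ΣP(Year 1)·Q(Year 1) = 44.57×10 + 2.88×321 + 2.07×109 + 3.42×92 = 445.7 + 924.48 + 225.63 + 314.64 = 1910.45
Index = 1736.83 / 1910.45 × 100 = 90.9121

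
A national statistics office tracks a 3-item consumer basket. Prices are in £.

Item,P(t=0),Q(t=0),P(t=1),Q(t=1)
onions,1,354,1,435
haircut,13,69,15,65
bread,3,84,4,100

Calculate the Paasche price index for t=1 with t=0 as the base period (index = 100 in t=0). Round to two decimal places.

114.56

Paasche price index uses current-period quantities as weights.
ΣP(t=1)·Q(t=1) = 1×435 + 15×65 + 4×100 = 435 + 975 + 400 = 1810
ΣP(t=0)·Q(t=1) = 1×435 + 13×65 + 3×100 = 435 + 845 + 300 = 1580
Index = 1810 / 1580 × 100 = 114.5570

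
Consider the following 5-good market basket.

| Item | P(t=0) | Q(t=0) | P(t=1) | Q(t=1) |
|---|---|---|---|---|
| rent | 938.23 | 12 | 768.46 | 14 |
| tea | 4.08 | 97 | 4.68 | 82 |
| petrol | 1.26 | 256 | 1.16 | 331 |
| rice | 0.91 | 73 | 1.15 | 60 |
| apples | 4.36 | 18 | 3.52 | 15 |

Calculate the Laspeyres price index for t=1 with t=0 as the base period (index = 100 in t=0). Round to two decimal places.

83.48

Laspeyres price index uses base-period quantities as weights.
ΣP(t=1)·Q(t=0) = 768.46×12 + 4.68×97 + 1.16×256 + 1.15×73 + 3.52×18 = 9221.52 + 453.96 + 296.96 + 83.95 + 63.36 = 10119.75
ΣP(t=0)·Q(t=0) = 938.23×12 + 4.08×97 + 1.26×256 + 0.91×73 + 4.36×18 = 11258.76 + 395.76 + 322.56 + 66.43 + 78.48 = 12121.99
Index = 10119.75 / 12121.99 × 100 = 83.4826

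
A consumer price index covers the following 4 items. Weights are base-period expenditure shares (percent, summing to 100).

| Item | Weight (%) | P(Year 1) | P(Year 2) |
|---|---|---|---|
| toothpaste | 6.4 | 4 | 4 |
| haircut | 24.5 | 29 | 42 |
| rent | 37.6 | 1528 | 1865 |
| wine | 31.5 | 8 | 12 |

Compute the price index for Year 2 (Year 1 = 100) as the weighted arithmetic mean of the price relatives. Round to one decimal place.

toothpaste: 6.4 × (4/4) = 6.4 × 1.000000 = 6.4000
haircut: 24.5 × (42/29) = 24.5 × 1.448276 = 35.4828
rent: 37.6 × (1865/1528) = 37.6 × 1.220550 = 45.8927
wine: 31.5 × (12/8) = 31.5 × 1.500000 = 47.2500
Index = Σ wᵢ·(p₁ᵢ/p₀ᵢ) = 6.4000 + 35.4828 + 45.8927 + 47.2500 = 135.0254

135.0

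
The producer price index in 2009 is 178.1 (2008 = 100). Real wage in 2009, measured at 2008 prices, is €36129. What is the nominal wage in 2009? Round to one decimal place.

64345.7

Nominal = Real × (Index/100) = 36129 × (178.1/100)
        = 36129 × 1.781 = 64345.7490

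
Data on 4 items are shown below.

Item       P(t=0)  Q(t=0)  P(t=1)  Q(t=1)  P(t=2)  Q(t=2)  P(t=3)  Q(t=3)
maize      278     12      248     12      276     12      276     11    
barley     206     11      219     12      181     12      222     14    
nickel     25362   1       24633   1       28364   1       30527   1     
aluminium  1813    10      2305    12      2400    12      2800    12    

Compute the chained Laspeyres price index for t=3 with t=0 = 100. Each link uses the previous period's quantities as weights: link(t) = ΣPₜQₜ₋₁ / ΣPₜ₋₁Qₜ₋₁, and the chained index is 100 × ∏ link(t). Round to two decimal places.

Link t=0→t=1:
ΣP(t=1)Q(t=0) = 248×12 + 219×11 + 24633×1 + 2305×10 = 2976 + 2409 + 24633 + 23050 = 53068
ΣP(t=0)Q(t=0) = 278×12 + 206×11 + 25362×1 + 1813×10 = 3336 + 2266 + 25362 + 18130 = 49094
link = 53068/49094 = 1.080947
Link t=1→t=2:
ΣP(t=2)Q(t=1) = 276×12 + 181×12 + 28364×1 + 2400×12 = 3312 + 2172 + 28364 + 28800 = 62648
ΣP(t=1)Q(t=1) = 248×12 + 219×12 + 24633×1 + 2305×12 = 2976 + 2628 + 24633 + 27660 = 57897
link = 62648/57897 = 1.082060
Link t=2→t=3:
ΣP(t=3)Q(t=2) = 276×12 + 222×12 + 30527×1 + 2800×12 = 3312 + 2664 + 30527 + 33600 = 70103
ΣP(t=2)Q(t=2) = 276×12 + 181×12 + 28364×1 + 2400×12 = 3312 + 2172 + 28364 + 28800 = 62648
link = 70103/62648 = 1.118998
Chained index = 100 × 1.080947 × 1.082060 × 1.118998 = 130.8835

130.88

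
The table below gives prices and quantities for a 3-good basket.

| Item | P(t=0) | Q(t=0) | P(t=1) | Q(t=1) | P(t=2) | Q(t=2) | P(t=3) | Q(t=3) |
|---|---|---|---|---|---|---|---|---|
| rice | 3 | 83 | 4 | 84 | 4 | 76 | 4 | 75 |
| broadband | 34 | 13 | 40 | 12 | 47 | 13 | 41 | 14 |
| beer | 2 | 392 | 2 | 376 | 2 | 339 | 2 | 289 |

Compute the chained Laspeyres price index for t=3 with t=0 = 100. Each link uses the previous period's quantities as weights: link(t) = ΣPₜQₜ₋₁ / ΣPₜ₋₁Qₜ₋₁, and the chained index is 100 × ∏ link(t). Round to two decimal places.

111.14

Link t=0→t=1:
ΣP(t=1)Q(t=0) = 4×83 + 40×13 + 2×392 = 332 + 520 + 784 = 1636
ΣP(t=0)Q(t=0) = 3×83 + 34×13 + 2×392 = 249 + 442 + 784 = 1475
link = 1636/1475 = 1.109153
Link t=1→t=2:
ΣP(t=2)Q(t=1) = 4×84 + 47×12 + 2×376 = 336 + 564 + 752 = 1652
ΣP(t=1)Q(t=1) = 4×84 + 40×12 + 2×376 = 336 + 480 + 752 = 1568
link = 1652/1568 = 1.053571
Link t=2→t=3:
ΣP(t=3)Q(t=2) = 4×76 + 41×13 + 2×339 = 304 + 533 + 678 = 1515
ΣP(t=2)Q(t=2) = 4×76 + 47×13 + 2×339 = 304 + 611 + 678 = 1593
link = 1515/1593 = 0.951036
Chained index = 100 × 1.109153 × 1.053571 × 0.951036 = 111.1353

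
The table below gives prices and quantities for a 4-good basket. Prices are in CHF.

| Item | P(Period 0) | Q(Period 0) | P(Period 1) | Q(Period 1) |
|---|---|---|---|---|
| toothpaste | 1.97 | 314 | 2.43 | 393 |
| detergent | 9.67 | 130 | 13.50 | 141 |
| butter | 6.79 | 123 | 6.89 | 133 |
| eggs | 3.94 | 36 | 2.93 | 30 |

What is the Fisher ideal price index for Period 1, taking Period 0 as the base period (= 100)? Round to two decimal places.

Laspeyres component (base-period weights):
ΣP(Period 1)Q(Period 0) = 2.43×314 + 13.50×130 + 6.89×123 + 2.93×36 = 763.02 + 1755 + 847.47 + 105.48 = 3470.97
ΣP(Period 0)Q(Period 0) = 1.97×314 + 9.67×130 + 6.79×123 + 3.94×36 = 618.58 + 1257.1 + 835.17 + 141.84 = 2852.69
L = 3470.97 / 2852.69 × 100 = 121.6736
Paasche component (current-period weights):
ΣP(Period 1)Q(Period 1) = 2.43×393 + 13.50×141 + 6.89×133 + 2.93×30 = 954.99 + 1903.5 + 916.37 + 87.9 = 3862.76
ΣP(Period 0)Q(Period 1) = 1.97×393 + 9.67×141 + 6.79×133 + 3.94×30 = 774.21 + 1363.47 + 903.07 + 118.2 = 3158.95
P = 3862.76 / 3158.95 × 100 = 122.2799
Fisher = √(L × P) = √(121.6736 × 122.2799) = 121.9763

121.98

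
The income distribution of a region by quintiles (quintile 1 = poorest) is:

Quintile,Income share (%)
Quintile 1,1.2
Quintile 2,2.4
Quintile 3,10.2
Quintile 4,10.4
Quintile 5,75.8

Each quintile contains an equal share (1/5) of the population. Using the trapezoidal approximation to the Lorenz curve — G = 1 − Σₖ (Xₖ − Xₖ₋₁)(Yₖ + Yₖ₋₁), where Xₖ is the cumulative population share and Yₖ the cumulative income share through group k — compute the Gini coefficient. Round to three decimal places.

Cumulative income shares Yₖ: 0.0120, 0.0360, 0.1380, 0.2420, 1.0000
Σ (Xₖ−Xₖ₋₁)(Yₖ+Yₖ₋₁) = (1/5)(0.0120+0.0000) + (1/5)(0.0360+0.0120) + (1/5)(0.1380+0.0360) + (1/5)(0.2420+0.1380) + (1/5)(1.0000+0.2420)
  = 0.0024 + 0.0096 + 0.0348 + 0.0760 + 0.2484 = 0.3712
G = 1 − 0.3712 = 0.6288

0.629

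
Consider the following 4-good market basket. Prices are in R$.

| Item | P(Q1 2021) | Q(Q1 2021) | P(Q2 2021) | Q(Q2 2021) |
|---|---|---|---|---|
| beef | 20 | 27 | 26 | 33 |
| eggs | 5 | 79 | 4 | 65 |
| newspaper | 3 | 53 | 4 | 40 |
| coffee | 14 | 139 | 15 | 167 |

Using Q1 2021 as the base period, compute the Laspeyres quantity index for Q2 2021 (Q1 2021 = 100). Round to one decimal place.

Laspeyres quantity index uses base-period prices as weights.
ΣP(Q1 2021)·Q(Q2 2021) = 20×33 + 5×65 + 3×40 + 14×167 = 660 + 325 + 120 + 2338 = 3443
ΣP(Q1 2021)·Q(Q1 2021) = 20×27 + 5×79 + 3×53 + 14×139 = 540 + 395 + 159 + 1946 = 3040
Index = 3443 / 3040 × 100 = 113.2566

113.3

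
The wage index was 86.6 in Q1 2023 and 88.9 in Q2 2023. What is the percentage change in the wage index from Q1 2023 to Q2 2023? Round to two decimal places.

Change = (88.9 − 86.6) / 86.6 × 100
       = 2.3 / 86.6 × 100 = 2.6559%

2.66%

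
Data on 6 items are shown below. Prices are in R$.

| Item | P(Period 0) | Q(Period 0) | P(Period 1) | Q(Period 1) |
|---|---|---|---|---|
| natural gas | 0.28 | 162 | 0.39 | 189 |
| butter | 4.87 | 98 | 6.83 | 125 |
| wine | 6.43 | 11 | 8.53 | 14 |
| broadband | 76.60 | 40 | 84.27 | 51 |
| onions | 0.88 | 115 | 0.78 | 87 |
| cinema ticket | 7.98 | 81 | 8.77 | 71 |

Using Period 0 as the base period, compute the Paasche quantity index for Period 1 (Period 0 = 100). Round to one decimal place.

Paasche quantity index uses current-period prices as weights.
ΣP(Period 1)·Q(Period 1) = 0.39×189 + 6.83×125 + 8.53×14 + 84.27×51 + 0.78×87 + 8.77×71 = 73.71 + 853.75 + 119.42 + 4297.77 + 67.86 + 622.67 = 6035.18
ΣP(Period 1)·Q(Period 0) = 0.39×162 + 6.83×98 + 8.53×11 + 84.27×40 + 0.78×115 + 8.77×81 = 63.18 + 669.34 + 93.83 + 3370.8 + 89.7 + 710.37 = 4997.22
Index = 6035.18 / 4997.22 × 100 = 120.7707

120.8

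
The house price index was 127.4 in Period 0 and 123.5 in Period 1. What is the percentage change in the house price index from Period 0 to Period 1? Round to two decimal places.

Change = (123.5 − 127.4) / 127.4 × 100
       = -3.9 / 127.4 × 100 = -3.0612%

-3.06%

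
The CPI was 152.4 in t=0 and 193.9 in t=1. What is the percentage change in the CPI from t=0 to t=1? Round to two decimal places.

27.23%

Change = (193.9 − 152.4) / 152.4 × 100
       = 41.5 / 152.4 × 100 = 27.2310%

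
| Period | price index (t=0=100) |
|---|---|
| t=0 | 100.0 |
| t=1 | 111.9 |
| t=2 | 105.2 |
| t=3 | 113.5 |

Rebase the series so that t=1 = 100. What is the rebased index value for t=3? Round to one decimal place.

101.4

Rebased(t=3) = 113.5 / 111.9 × 100 = 101.4298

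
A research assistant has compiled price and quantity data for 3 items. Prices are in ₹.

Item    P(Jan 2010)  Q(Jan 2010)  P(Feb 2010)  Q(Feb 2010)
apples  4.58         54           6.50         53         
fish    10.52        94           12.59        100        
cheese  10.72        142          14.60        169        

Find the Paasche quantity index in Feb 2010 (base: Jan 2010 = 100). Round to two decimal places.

112.84

Paasche quantity index uses current-period prices as weights.
ΣP(Feb 2010)·Q(Feb 2010) = 6.50×53 + 12.59×100 + 14.60×169 = 344.5 + 1259 + 2467.4 = 4070.9
ΣP(Feb 2010)·Q(Jan 2010) = 6.50×54 + 12.59×94 + 14.60×142 = 351 + 1183.46 + 2073.2 = 3607.66
Index = 4070.9 / 3607.66 × 100 = 112.8405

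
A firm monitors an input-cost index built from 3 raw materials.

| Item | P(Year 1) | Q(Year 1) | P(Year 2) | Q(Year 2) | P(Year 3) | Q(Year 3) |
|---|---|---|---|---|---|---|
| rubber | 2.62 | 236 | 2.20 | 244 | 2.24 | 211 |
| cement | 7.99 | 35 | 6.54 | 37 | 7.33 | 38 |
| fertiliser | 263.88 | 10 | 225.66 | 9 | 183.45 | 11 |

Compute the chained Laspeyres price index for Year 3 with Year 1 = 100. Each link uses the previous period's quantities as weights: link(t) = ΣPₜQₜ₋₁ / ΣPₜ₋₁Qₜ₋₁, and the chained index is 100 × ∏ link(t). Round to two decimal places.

74.65

Link Year 1→Year 2:
ΣP(Year 2)Q(Year 1) = 2.20×236 + 6.54×35 + 225.66×10 = 519.2 + 228.9 + 2256.6 = 3004.7
ΣP(Year 1)Q(Year 1) = 2.62×236 + 7.99×35 + 263.88×10 = 618.32 + 279.65 + 2638.8 = 3536.77
link = 3004.7/3536.77 = 0.849560
Link Year 2→Year 3:
ΣP(Year 3)Q(Year 2) = 2.24×244 + 7.33×37 + 183.45×9 = 546.56 + 271.21 + 1651.05 = 2468.82
ΣP(Year 2)Q(Year 2) = 2.20×244 + 6.54×37 + 225.66×9 = 536.8 + 241.98 + 2030.94 = 2809.72
link = 2468.82/2809.72 = 0.878671
Chained index = 100 × 0.849560 × 0.878671 = 74.6484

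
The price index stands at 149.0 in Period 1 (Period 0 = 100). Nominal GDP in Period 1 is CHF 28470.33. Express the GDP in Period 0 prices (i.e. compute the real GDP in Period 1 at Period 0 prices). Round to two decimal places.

19107.60

Real = Nominal ÷ (Index/100) = 28470.33 ÷ (149.0/100)
     = 28470.33 ÷ 1.490 = 19107.6040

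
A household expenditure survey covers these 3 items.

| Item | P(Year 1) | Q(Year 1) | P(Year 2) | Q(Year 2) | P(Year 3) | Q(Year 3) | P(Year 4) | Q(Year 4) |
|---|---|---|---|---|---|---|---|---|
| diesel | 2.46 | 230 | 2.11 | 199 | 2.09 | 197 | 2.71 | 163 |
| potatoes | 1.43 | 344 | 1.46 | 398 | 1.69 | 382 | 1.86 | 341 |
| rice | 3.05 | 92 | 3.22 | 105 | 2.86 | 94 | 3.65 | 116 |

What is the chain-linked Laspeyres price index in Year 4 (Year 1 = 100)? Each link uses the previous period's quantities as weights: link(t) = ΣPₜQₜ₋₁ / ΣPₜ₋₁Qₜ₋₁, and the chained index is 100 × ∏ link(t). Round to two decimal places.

119.10

Link Year 1→Year 2:
ΣP(Year 2)Q(Year 1) = 2.11×230 + 1.46×344 + 3.22×92 = 485.3 + 502.24 + 296.24 = 1283.78
ΣP(Year 1)Q(Year 1) = 2.46×230 + 1.43×344 + 3.05×92 = 565.8 + 491.92 + 280.6 = 1338.32
link = 1283.78/1338.32 = 0.959247
Link Year 2→Year 3:
ΣP(Year 3)Q(Year 2) = 2.09×199 + 1.69×398 + 2.86×105 = 415.91 + 672.62 + 300.3 = 1388.83
ΣP(Year 2)Q(Year 2) = 2.11×199 + 1.46×398 + 3.22×105 = 419.89 + 581.08 + 338.1 = 1339.07
link = 1388.83/1339.07 = 1.037160
Link Year 3→Year 4:
ΣP(Year 4)Q(Year 3) = 2.71×197 + 1.86×382 + 3.65×94 = 533.87 + 710.52 + 343.1 = 1587.49
ΣP(Year 3)Q(Year 3) = 2.09×197 + 1.69×382 + 2.86×94 = 411.73 + 645.58 + 268.84 = 1326.15
link = 1587.49/1326.15 = 1.197067
Chained index = 100 × 0.959247 × 1.037160 × 1.197067 = 119.0953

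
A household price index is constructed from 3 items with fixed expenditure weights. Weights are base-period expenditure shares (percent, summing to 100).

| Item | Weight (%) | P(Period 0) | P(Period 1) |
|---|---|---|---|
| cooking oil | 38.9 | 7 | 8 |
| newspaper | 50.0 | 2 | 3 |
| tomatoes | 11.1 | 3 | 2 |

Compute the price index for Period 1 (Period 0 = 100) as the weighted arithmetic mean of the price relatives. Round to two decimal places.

cooking oil: 38.9 × (8/7) = 38.9 × 1.142857 = 44.4571
newspaper: 50.0 × (3/2) = 50.0 × 1.500000 = 75.0000
tomatoes: 11.1 × (2/3) = 11.1 × 0.666667 = 7.4000
Index = Σ wᵢ·(p₁ᵢ/p₀ᵢ) = 44.4571 + 75.0000 + 7.4000 = 126.8571

126.86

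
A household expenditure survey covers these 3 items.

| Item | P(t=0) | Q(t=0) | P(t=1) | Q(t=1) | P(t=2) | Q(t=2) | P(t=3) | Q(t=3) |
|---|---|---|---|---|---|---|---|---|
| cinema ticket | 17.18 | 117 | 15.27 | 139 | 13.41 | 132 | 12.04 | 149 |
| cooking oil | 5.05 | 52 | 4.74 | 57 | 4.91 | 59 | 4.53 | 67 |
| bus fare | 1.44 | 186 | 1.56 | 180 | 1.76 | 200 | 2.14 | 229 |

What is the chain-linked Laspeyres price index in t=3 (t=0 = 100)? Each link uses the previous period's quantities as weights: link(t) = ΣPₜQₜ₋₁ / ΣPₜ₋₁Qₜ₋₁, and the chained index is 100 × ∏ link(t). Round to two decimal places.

79.73

Link t=0→t=1:
ΣP(t=1)Q(t=0) = 15.27×117 + 4.74×52 + 1.56×186 = 1786.59 + 246.48 + 290.16 = 2323.23
ΣP(t=0)Q(t=0) = 17.18×117 + 5.05×52 + 1.44×186 = 2010.06 + 262.6 + 267.84 = 2540.5
link = 2323.23/2540.5 = 0.914477
Link t=1→t=2:
ΣP(t=2)Q(t=1) = 13.41×139 + 4.91×57 + 1.76×180 = 1863.99 + 279.87 + 316.8 = 2460.66
ΣP(t=1)Q(t=1) = 15.27×139 + 4.74×57 + 1.56×180 = 2122.53 + 270.18 + 280.8 = 2673.51
link = 2460.66/2673.51 = 0.920386
Link t=2→t=3:
ΣP(t=3)Q(t=2) = 12.04×132 + 4.53×59 + 2.14×200 = 1589.28 + 267.27 + 428 = 2284.55
ΣP(t=2)Q(t=2) = 13.41×132 + 4.91×59 + 1.76×200 = 1770.12 + 289.69 + 352 = 2411.81
link = 2284.55/2411.81 = 0.947235
Chained index = 100 × 0.914477 × 0.920386 × 0.947235 = 79.7261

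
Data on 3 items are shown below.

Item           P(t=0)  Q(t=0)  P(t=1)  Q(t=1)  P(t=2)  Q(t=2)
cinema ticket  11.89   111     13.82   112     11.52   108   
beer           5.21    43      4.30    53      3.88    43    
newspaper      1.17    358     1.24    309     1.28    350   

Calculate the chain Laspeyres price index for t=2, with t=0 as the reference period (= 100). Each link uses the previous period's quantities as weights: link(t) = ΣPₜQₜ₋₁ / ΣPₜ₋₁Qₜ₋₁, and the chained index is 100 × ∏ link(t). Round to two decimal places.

96.54

Link t=0→t=1:
ΣP(t=1)Q(t=0) = 13.82×111 + 4.30×43 + 1.24×358 = 1534.02 + 184.9 + 443.92 = 2162.84
ΣP(t=0)Q(t=0) = 11.89×111 + 5.21×43 + 1.17×358 = 1319.79 + 224.03 + 418.86 = 1962.68
link = 2162.84/1962.68 = 1.101983
Link t=1→t=2:
ΣP(t=2)Q(t=1) = 11.52×112 + 3.88×53 + 1.28×309 = 1290.24 + 205.64 + 395.52 = 1891.4
ΣP(t=1)Q(t=1) = 13.82×112 + 4.30×53 + 1.24×309 = 1547.84 + 227.9 + 383.16 = 2158.9
link = 1891.4/2158.9 = 0.876094
Chained index = 100 × 1.101983 × 0.876094 = 96.5441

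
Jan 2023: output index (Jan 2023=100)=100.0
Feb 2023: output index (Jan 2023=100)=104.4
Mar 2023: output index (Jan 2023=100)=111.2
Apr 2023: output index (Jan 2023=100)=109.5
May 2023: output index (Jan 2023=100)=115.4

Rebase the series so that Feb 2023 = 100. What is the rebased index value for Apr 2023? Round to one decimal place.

104.9

Rebased(Apr 2023) = 109.5 / 104.4 × 100 = 104.8851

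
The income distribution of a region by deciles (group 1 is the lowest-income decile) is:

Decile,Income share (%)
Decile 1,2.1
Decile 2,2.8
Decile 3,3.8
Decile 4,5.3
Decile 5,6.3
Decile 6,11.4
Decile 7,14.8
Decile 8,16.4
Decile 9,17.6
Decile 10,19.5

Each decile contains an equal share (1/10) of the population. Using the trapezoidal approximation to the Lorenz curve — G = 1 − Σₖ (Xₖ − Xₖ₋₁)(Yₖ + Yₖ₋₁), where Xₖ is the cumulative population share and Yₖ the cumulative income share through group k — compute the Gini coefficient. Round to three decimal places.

Cumulative income shares Yₖ: 0.0210, 0.0490, 0.0870, 0.1400, 0.2030, 0.3170, 0.4650, 0.6290, 0.8050, 1.0000
Σ (Xₖ−Xₖ₋₁)(Yₖ+Yₖ₋₁) = (1/10)(0.0210+0.0000) + (1/10)(0.0490+0.0210) + (1/10)(0.0870+0.0490) + (1/10)(0.1400+0.0870) + (1/10)(0.2030+0.1400) + (1/10)(0.3170+0.2030) + (1/10)(0.4650+0.3170) + (1/10)(0.6290+0.4650) + (1/10)(0.8050+0.6290) + (1/10)(1.0000+0.8050)
  = 0.0021 + 0.0070 + 0.0136 + 0.0227 + 0.0343 + 0.0520 + 0.0782 + 0.1094 + 0.1434 + 0.1805 = 0.6432
G = 1 − 0.6432 = 0.3568

0.357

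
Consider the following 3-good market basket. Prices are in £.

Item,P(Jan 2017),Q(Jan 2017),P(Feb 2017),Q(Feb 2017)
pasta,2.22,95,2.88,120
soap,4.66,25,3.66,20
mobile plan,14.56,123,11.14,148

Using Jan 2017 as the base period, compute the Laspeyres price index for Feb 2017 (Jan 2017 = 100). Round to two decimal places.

Laspeyres price index uses base-period quantities as weights.
ΣP(Feb 2017)·Q(Jan 2017) = 2.88×95 + 3.66×25 + 11.14×123 = 273.6 + 91.5 + 1370.22 = 1735.32
ΣP(Jan 2017)·Q(Jan 2017) = 2.22×95 + 4.66×25 + 14.56×123 = 210.9 + 116.5 + 1790.88 = 2118.28
Index = 1735.32 / 2118.28 × 100 = 81.9212

81.92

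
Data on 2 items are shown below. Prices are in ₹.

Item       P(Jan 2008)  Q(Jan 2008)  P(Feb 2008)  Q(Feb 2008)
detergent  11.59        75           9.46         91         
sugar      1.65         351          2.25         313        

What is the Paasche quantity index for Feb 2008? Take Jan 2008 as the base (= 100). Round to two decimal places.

Paasche quantity index uses current-period prices as weights.
ΣP(Feb 2008)·Q(Feb 2008) = 9.46×91 + 2.25×313 = 860.86 + 704.25 = 1565.11
ΣP(Feb 2008)·Q(Jan 2008) = 9.46×75 + 2.25×351 = 709.5 + 789.75 = 1499.25
Index = 1565.11 / 1499.25 × 100 = 104.3929

104.39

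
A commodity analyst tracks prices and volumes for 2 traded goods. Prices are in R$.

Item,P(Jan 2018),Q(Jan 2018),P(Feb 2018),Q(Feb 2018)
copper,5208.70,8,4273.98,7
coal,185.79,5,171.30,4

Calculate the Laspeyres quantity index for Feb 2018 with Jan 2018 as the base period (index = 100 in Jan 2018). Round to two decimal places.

87.34

Laspeyres quantity index uses base-period prices as weights.
ΣP(Jan 2018)·Q(Feb 2018) = 5208.70×7 + 185.79×4 = 36460.9 + 743.16 = 37204.06
ΣP(Jan 2018)·Q(Jan 2018) = 5208.70×8 + 185.79×5 = 41669.6 + 928.95 = 42598.55
Index = 37204.06 / 42598.55 × 100 = 87.3364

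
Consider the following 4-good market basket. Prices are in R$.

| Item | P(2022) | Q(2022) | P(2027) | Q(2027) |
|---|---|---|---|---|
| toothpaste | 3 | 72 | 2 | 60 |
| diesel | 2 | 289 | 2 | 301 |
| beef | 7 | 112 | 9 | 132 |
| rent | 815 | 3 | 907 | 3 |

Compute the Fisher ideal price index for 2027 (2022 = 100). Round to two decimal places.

Laspeyres component (base-period weights):
ΣP(2027)Q(2022) = 2×72 + 2×289 + 9×112 + 907×3 = 144 + 578 + 1008 + 2721 = 4451
ΣP(2022)Q(2022) = 3×72 + 2×289 + 7×112 + 815×3 = 216 + 578 + 784 + 2445 = 4023
L = 4451 / 4023 × 100 = 110.6388
Paasche component (current-period weights):
ΣP(2027)Q(2027) = 2×60 + 2×301 + 9×132 + 907×3 = 120 + 602 + 1188 + 2721 = 4631
ΣP(2022)Q(2027) = 3×60 + 2×301 + 7×132 + 815×3 = 180 + 602 + 924 + 2445 = 4151
P = 4631 / 4151 × 100 = 111.5635
Fisher = √(L × P) = √(110.6388 × 111.5635) = 111.1002

111.10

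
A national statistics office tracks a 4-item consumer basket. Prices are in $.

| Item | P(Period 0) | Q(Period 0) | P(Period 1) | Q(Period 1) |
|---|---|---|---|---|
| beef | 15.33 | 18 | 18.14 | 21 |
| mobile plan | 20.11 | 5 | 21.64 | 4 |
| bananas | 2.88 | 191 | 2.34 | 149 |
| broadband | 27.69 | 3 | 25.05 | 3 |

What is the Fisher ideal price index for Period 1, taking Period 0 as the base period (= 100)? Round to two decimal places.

96.10

Laspeyres component (base-period weights):
ΣP(Period 1)Q(Period 0) = 18.14×18 + 21.64×5 + 2.34×191 + 25.05×3 = 326.52 + 108.2 + 446.94 + 75.15 = 956.81
ΣP(Period 0)Q(Period 0) = 15.33×18 + 20.11×5 + 2.88×191 + 27.69×3 = 275.94 + 100.55 + 550.08 + 83.07 = 1009.64
L = 956.81 / 1009.64 × 100 = 94.7674
Paasche component (current-period weights):
ΣP(Period 1)Q(Period 1) = 18.14×21 + 21.64×4 + 2.34×149 + 25.05×3 = 380.94 + 86.56 + 348.66 + 75.15 = 891.31
ΣP(Period 0)Q(Period 1) = 15.33×21 + 20.11×4 + 2.88×149 + 27.69×3 = 321.93 + 80.44 + 429.12 + 83.07 = 914.56
P = 891.31 / 914.56 × 100 = 97.4578
Fisher = √(L × P) = √(94.7674 × 97.4578) = 96.1032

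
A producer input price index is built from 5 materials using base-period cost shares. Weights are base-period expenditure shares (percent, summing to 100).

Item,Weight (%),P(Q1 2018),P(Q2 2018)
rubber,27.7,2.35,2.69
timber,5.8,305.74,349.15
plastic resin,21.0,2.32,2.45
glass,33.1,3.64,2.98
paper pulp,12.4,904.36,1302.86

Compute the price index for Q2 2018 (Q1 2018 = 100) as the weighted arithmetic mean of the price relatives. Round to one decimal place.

rubber: 27.7 × (2.69/2.35) = 27.7 × 1.144681 = 31.7077
timber: 5.8 × (349.15/305.74) = 5.8 × 1.141983 = 6.6235
plastic resin: 21.0 × (2.45/2.32) = 21.0 × 1.056034 = 22.1767
glass: 33.1 × (2.98/3.64) = 33.1 × 0.818681 = 27.0984
paper pulp: 12.4 × (1302.86/904.36) = 12.4 × 1.440643 = 17.8640
Index = Σ wᵢ·(p₁ᵢ/p₀ᵢ) = 31.7077 + 6.6235 + 22.1767 + 27.0984 + 17.8640 = 105.4702

105.5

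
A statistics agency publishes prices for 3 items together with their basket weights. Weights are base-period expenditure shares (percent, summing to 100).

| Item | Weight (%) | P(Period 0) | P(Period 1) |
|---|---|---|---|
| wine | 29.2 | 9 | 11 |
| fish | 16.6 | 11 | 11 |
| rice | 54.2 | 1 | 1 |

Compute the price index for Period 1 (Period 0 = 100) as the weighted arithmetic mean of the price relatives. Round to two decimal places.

wine: 29.2 × (11/9) = 29.2 × 1.222222 = 35.6889
fish: 16.6 × (11/11) = 16.6 × 1.000000 = 16.6000
rice: 54.2 × (1/1) = 54.2 × 1.000000 = 54.2000
Index = Σ wᵢ·(p₁ᵢ/p₀ᵢ) = 35.6889 + 16.6000 + 54.2000 = 106.4889

106.49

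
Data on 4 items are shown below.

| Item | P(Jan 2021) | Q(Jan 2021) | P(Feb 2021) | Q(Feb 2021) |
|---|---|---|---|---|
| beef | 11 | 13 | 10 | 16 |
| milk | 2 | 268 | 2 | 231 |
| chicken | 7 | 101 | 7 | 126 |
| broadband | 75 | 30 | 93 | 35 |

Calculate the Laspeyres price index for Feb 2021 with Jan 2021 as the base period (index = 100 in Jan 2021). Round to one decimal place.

114.5

Laspeyres price index uses base-period quantities as weights.
ΣP(Feb 2021)·Q(Jan 2021) = 10×13 + 2×268 + 7×101 + 93×30 = 130 + 536 + 707 + 2790 = 4163
ΣP(Jan 2021)·Q(Jan 2021) = 11×13 + 2×268 + 7×101 + 75×30 = 143 + 536 + 707 + 2250 = 3636
Index = 4163 / 3636 × 100 = 114.4939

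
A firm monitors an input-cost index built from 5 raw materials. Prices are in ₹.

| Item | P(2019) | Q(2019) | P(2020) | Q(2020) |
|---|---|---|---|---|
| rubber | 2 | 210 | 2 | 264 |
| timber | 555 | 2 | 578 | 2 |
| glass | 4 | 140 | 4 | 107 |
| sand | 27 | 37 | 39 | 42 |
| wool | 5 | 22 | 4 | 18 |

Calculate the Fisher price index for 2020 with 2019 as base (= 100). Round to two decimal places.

115.40

Laspeyres component (base-period weights):
ΣP(2020)Q(2019) = 2×210 + 578×2 + 4×140 + 39×37 + 4×22 = 420 + 1156 + 560 + 1443 + 88 = 3667
ΣP(2019)Q(2019) = 2×210 + 555×2 + 4×140 + 27×37 + 5×22 = 420 + 1110 + 560 + 999 + 110 = 3199
L = 3667 / 3199 × 100 = 114.6296
Paasche component (current-period weights):
ΣP(2020)Q(2020) = 2×264 + 578×2 + 4×107 + 39×42 + 4×18 = 528 + 1156 + 428 + 1638 + 72 = 3822
ΣP(2019)Q(2020) = 2×264 + 555×2 + 4×107 + 27×42 + 5×18 = 528 + 1110 + 428 + 1134 + 90 = 3290
P = 3822 / 3290 × 100 = 116.1702
Fisher = √(L × P) = √(114.6296 × 116.1702) = 115.3973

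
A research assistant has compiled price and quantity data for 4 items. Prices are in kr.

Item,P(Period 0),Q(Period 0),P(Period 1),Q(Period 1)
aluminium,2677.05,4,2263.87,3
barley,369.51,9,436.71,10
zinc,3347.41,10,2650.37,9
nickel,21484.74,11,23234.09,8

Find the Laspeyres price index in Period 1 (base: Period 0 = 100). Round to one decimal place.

Laspeyres price index uses base-period quantities as weights.
ΣP(Period 1)·Q(Period 0) = 2263.87×4 + 436.71×9 + 2650.37×10 + 23234.09×11 = 9055.48 + 3930.39 + 26503.7 + 255574.99 = 295064.56
ΣP(Period 0)·Q(Period 0) = 2677.05×4 + 369.51×9 + 3347.41×10 + 21484.74×11 = 10708.2 + 3325.59 + 33474.1 + 236332.14 = 283840.03
Index = 295064.56 / 283840.03 × 100 = 103.9545

104.0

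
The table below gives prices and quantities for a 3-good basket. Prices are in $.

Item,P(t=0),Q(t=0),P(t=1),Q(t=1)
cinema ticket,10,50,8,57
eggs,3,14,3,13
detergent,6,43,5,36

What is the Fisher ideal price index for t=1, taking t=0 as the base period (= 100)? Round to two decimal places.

81.97

Laspeyres component (base-period weights):
ΣP(t=1)Q(t=0) = 8×50 + 3×14 + 5×43 = 400 + 42 + 215 = 657
ΣP(t=0)Q(t=0) = 10×50 + 3×14 + 6×43 = 500 + 42 + 258 = 800
L = 657 / 800 × 100 = 82.1250
Paasche component (current-period weights):
ΣP(t=1)Q(t=1) = 8×57 + 3×13 + 5×36 = 456 + 39 + 180 = 675
ΣP(t=0)Q(t=1) = 10×57 + 3×13 + 6×36 = 570 + 39 + 216 = 825
P = 675 / 825 × 100 = 81.8182
Fisher = √(L × P) = √(82.1250 × 81.8182) = 81.9714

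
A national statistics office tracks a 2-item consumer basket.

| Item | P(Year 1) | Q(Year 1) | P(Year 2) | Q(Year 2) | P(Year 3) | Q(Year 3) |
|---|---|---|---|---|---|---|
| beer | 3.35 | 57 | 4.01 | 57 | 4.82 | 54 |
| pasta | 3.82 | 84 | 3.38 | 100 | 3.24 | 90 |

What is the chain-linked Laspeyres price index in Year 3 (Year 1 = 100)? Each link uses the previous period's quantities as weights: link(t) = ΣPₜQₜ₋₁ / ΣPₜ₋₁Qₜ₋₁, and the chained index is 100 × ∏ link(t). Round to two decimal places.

105.81

Link Year 1→Year 2:
ΣP(Year 2)Q(Year 1) = 4.01×57 + 3.38×84 = 228.57 + 283.92 = 512.49
ΣP(Year 1)Q(Year 1) = 3.35×57 + 3.82×84 = 190.95 + 320.88 = 511.83
link = 512.49/511.83 = 1.001289
Link Year 2→Year 3:
ΣP(Year 3)Q(Year 2) = 4.82×57 + 3.24×100 = 274.74 + 324 = 598.74
ΣP(Year 2)Q(Year 2) = 4.01×57 + 3.38×100 = 228.57 + 338 = 566.57
link = 598.74/566.57 = 1.056780
Chained index = 100 × 1.001289 × 1.056780 = 105.8143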